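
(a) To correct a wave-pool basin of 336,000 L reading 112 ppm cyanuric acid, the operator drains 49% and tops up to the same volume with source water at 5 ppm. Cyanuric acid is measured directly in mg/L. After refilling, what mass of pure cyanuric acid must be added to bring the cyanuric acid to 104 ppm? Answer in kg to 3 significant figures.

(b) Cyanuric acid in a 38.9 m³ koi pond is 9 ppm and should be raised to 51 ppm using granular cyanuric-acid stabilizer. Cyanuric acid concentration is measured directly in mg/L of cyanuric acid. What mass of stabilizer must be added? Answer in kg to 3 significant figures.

(a) After draining 49% and refilling: 112 × 0.51 + 5 × 0.49 = 59.57 ppm.
(a) Deficit to target: 104 − 59.57 = 44.43 mg/L.
(a) Mass: 44.43 mg/L × 336,000 L = 14,930 g cyanuric acid.

(b) Volume: 38.9 m³ = 38,900 L.
(b) CYA to add: (51 − 9) = 42 mg/L × 38,900 L = 1634 g cyanuric acid.

(a) 14.9 kg; (b) 1.63 kg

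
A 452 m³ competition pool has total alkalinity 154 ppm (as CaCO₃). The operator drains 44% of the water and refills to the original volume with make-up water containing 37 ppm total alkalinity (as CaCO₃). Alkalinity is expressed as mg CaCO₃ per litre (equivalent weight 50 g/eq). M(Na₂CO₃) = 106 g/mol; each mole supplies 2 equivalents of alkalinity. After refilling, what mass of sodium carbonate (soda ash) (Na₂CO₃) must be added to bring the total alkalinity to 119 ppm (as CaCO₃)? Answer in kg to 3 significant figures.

7.90 kg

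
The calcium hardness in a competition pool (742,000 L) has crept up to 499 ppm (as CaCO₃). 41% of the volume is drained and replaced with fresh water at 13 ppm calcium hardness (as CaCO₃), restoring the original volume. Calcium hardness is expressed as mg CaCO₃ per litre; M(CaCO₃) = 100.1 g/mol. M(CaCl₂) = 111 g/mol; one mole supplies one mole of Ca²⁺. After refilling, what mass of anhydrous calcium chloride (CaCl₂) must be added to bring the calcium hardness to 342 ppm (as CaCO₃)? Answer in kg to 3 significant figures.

After draining 41% and refilling: 499 × 0.59 + 13 × 0.41 = 299.74 ppm.
Deficit to target: 342 − 299.74 = 42.26 mg/L.
As CaCO₃: 42.26 mg/L × 742,000 L = 31,360 g; ÷ 100.1 = 313.3 mol Ca²⁺.
Mass: 313.3 × 111 = 34,770 g.

34.8 kg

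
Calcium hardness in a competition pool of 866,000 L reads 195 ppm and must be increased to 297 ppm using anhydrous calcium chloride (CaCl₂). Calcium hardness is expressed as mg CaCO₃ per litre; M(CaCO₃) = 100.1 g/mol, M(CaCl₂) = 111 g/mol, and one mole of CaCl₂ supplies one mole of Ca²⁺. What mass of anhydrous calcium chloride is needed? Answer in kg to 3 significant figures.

Hardness to add: (297 − 195) = 102 mg/L as CaCO₃ × 866,000 L = 88,330 g as CaCO₃.
Moles of Ca²⁺ (1 mol Ca²⁺ ≡ 1 mol CaCO₃): 88,330 / 100.1 g/mol = 882.4 mol.
Mass of CaCl₂: 882.4 × 111 = 97,950 g.

98.0 kg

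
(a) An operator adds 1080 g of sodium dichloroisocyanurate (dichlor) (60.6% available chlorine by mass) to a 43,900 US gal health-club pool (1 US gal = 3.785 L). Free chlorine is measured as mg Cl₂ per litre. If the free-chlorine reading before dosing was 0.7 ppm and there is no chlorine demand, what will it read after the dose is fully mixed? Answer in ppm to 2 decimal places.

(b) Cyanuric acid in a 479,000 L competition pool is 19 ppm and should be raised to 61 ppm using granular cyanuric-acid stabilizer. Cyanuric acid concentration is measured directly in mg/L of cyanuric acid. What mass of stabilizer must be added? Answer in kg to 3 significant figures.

(a) Volume: 43,900 US gal × 3.785 L/gal = 166,162 L.
(a) Available chlorine delivered: 1080 g × 0.606 = 654.5 g as Cl₂.
(a) Concentration rise: 654.5 g / 166,162 L = 3.939 mg/L = 3.94 ppm.
(a) Final FC: 0.7 + 3.94 = 4.64 ppm.

(b) CYA to add: (61 − 19) = 42 mg/L × 479,000 L = 20,120 g cyanuric acid.

(a) 4.64 ppm; (b) 20.1 kg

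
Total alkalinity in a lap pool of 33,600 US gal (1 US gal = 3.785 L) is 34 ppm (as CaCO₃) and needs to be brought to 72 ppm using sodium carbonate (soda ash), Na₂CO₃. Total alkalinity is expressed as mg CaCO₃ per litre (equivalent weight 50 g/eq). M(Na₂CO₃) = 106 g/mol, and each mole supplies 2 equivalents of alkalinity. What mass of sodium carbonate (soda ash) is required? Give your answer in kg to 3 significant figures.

5.12 kg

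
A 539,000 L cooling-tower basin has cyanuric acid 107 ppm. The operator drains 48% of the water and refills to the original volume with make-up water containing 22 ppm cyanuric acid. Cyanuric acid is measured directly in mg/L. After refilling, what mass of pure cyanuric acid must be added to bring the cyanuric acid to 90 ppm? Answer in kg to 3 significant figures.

After draining 48% and refilling: 107 × 0.52 + 22 × 0.48 = 66.2 ppm.
Deficit to target: 90 − 66.2 = 23.8 mg/L.
Mass: 23.8 mg/L × 539,000 L = 12,830 g cyanuric acid.

12.8 kg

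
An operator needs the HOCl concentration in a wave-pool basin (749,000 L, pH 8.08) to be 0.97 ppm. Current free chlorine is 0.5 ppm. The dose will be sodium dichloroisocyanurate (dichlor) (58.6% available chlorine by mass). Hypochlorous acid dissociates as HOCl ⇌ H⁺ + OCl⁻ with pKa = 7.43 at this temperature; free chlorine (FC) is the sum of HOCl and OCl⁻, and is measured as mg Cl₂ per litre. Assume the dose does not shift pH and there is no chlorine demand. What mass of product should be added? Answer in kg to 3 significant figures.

[OCl⁻]/[HOCl] = 10^(pH − pKa) = 10^(8.08 − 7.43) = 4.467; fraction as HOCl = 1/(1 + 4.467) = 0.1829.
Free chlorine required for 0.97 ppm HOCl: 0.97 / 0.1829 = 5.303 ppm.
FC to add: 5.303 − 0.5 = 4.803 mg/L as Cl₂.
Cl₂ equivalent: 4.803 mg/L × 749,000 L = 3597 g.
Product at 58.6% available Cl: 3597 / 0.586 = 6139 g.

6.14 kg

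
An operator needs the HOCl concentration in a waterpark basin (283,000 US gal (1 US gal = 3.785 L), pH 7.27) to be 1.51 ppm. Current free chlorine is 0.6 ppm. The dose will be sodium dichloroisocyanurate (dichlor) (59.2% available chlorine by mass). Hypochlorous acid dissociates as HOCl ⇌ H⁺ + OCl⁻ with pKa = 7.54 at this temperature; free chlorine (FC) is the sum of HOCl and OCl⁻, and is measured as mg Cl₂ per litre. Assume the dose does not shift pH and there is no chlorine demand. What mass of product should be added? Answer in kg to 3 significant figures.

Volume: 283,000 US gal × 3.785 L/gal = 1,071,155 L.
[OCl⁻]/[HOCl] = 10^(pH − pKa) = 10^(7.27 − 7.54) = 0.537; fraction as HOCl = 1/(1 + 0.537) = 0.6506.
Free chlorine required for 1.51 ppm HOCl: 1.51 / 0.6506 = 2.321 ppm.
FC to add: 2.321 − 0.6 = 1.721 mg/L as Cl₂.
Cl₂ equivalent: 1.721 mg/L × 1,071,155 L = 1843 g.
Product at 59.2% available Cl: 1843 / 0.592 = 3114 g.

3.11 kg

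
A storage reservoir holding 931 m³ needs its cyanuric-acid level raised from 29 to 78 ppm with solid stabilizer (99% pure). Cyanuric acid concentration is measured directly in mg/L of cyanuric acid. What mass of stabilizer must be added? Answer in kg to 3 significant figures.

Volume: 931 m³ = 931,000 L.
CYA to add: (78 − 29) = 49 mg/L × 931,000 L = 45,620 g cyanuric acid.
At 99% purity: 45,620 / 0.99 = 46,080 g product.

46.1 kg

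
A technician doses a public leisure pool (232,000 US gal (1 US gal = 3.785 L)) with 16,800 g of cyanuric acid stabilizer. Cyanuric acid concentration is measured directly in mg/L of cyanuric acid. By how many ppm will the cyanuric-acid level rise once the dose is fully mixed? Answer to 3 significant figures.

19.1 ppm

Volume: 232,000 US gal × 3.785 L/gal = 878,120 L.
Rise: 16,800 g / 878,120 L × 1000 = 19.13 mg/L.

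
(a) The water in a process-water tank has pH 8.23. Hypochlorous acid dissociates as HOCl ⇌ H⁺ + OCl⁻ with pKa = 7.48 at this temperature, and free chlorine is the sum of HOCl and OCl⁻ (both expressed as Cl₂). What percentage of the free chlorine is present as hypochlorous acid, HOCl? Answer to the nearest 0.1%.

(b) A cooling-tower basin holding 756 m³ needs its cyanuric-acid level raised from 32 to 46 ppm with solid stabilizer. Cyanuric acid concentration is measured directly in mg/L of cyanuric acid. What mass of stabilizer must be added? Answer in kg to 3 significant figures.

(a) 15.1%; (b) 10.6 kg

(a) [OCl⁻]/[HOCl] = 10^(pH − pKa) = 10^(8.23 − 7.48) = 10^0.75 = 5.623.
(a) Fraction as HOCl = 1 / (1 + 5.623) = 0.151.

(b) Volume: 756 m³ = 756,000 L.
(b) CYA to add: (46 − 32) = 14 mg/L × 756,000 L = 10,580 g cyanuric acid.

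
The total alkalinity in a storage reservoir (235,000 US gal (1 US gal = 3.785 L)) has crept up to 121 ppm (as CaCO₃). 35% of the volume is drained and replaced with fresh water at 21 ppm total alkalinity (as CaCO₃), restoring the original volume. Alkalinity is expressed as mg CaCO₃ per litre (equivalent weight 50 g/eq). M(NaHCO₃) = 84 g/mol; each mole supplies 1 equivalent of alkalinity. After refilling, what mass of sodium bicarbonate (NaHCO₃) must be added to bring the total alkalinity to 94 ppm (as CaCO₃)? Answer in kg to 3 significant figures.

Volume: 235,000 US gal × 3.785 L/gal = 889,475 L.
After draining 35% and refilling: 121 × 0.65 + 21 × 0.35 = 86 ppm.
Deficit to target: 94 − 86 = 8 mg/L.
As CaCO₃: 8 mg/L × 889,475 L = 7116 g; ÷ 50 g/eq ÷ 1 = 142.3 mol NaHCO₃.
Mass: 142.3 × 84 = 11,950 g.

12.0 kg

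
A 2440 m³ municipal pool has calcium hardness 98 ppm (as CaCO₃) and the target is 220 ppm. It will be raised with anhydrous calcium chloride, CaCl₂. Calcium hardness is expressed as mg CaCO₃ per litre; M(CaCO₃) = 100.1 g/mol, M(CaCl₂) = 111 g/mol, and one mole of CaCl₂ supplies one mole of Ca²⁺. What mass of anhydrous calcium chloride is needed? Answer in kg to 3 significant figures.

Volume: 2440 m³ = 2,440,000 L.
Hardness to add: (220 − 98) = 122 mg/L as CaCO₃ × 2,440,000 L = 297,700 g as CaCO₃.
Moles of Ca²⁺ (1 mol Ca²⁺ ≡ 1 mol CaCO₃): 297,700 / 100.1 g/mol = 2974 mol.
Mass of CaCl₂: 2974 × 111 = 330,100 g.

330 kg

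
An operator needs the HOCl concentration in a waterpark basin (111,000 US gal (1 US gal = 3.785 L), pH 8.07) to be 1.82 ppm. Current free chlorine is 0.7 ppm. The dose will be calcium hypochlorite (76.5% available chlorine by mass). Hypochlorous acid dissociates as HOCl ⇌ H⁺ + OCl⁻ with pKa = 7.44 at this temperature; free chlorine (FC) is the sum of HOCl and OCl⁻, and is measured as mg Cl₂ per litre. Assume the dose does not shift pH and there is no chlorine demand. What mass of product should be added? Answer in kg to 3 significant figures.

4.88 kg

Volume: 111,000 US gal × 3.785 L/gal = 420,135 L.
[OCl⁻]/[HOCl] = 10^(pH − pKa) = 10^(8.07 − 7.44) = 4.266; fraction as HOCl = 1/(1 + 4.266) = 0.1899.
Free chlorine required for 1.82 ppm HOCl: 1.82 / 0.1899 = 9.584 ppm.
FC to add: 9.584 − 0.7 = 8.884 mg/L as Cl₂.
Cl₂ equivalent: 8.884 mg/L × 420,135 L = 3732 g.
Product at 76.5% available Cl: 3732 / 0.765 = 4879 g.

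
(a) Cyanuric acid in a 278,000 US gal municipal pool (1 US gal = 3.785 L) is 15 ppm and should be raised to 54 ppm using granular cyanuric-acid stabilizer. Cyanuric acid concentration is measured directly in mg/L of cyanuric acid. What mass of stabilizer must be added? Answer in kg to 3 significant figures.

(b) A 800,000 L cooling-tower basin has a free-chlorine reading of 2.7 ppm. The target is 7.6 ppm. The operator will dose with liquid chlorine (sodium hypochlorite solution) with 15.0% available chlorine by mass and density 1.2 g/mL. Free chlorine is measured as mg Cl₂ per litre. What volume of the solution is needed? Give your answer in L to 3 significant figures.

(a) 41.0 kg; (b) 21.8 L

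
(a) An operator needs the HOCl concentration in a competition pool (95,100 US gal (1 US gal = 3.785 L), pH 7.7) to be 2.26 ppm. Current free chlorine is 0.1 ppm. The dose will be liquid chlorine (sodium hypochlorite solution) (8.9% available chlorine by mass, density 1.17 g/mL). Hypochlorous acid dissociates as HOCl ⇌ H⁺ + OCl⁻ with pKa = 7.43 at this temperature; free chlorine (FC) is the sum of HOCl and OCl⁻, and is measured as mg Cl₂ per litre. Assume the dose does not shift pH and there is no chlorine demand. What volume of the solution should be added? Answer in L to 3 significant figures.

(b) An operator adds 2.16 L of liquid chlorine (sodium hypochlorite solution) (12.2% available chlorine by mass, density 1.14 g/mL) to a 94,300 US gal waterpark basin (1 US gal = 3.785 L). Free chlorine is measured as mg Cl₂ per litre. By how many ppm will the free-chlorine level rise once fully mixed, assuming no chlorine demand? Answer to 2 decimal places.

(a) 22.0 L; (b) 0.84 ppm

(a) Volume: 95,100 US gal × 3.785 L/gal = 359,954 L.
(a) [OCl⁻]/[HOCl] = 10^(pH − pKa) = 10^(7.7 − 7.43) = 1.862; fraction as HOCl = 1/(1 + 1.862) = 0.3494.
(a) Free chlorine required for 2.26 ppm HOCl: 2.26 / 0.3494 = 6.468 ppm.
(a) FC to add: 6.468 − 0.1 = 6.368 mg/L as Cl₂.
(a) Cl₂ equivalent: 6.368 mg/L × 359,954 L = 2292 g.
(a) Product at 8.9% available Cl: 2292 / 0.089 = 25,760 g.
(a) Volume: 25,760 g ÷ 1.17 g/mL = 22,010 mL.

(b) Volume: 94,300 US gal × 3.785 L/gal = 356,926 L.
(b) Mass of solution: 2.16 L × 1000 mL/L × 1.14 g/mL = 2462 g.
(b) Available chlorine delivered: 2462 g × 0.122 = 300.4 g as Cl₂.
(b) Concentration rise: 300.4 g / 356,926 L = 0.8417 mg/L = 0.84 ppm.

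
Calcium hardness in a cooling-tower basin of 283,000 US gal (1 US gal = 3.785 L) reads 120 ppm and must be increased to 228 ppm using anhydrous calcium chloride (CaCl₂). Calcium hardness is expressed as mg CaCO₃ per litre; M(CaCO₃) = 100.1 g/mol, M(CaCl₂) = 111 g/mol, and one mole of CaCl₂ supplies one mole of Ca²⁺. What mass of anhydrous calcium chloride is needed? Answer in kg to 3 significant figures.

128 kg

Volume: 283,000 US gal × 3.785 L/gal = 1,071,155 L.
Hardness to add: (228 − 120) = 108 mg/L as CaCO₃ × 1,071,155 L = 115,700 g as CaCO₃.
Moles of Ca²⁺ (1 mol Ca²⁺ ≡ 1 mol CaCO₃): 115,700 / 100.1 g/mol = 1156 mol.
Mass of CaCl₂: 1156 × 111 = 128,300 g.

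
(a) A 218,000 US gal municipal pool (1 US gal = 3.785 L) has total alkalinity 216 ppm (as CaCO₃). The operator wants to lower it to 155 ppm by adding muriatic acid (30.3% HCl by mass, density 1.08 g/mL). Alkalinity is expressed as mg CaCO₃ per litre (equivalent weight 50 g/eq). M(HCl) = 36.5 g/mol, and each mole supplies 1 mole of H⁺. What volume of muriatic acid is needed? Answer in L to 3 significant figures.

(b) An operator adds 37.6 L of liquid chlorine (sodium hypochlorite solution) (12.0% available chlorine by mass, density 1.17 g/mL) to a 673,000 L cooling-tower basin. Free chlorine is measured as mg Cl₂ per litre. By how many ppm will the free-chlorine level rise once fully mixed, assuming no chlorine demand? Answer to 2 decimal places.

(a) Volume: 218,000 US gal × 3.785 L/gal = 825,130 L.
(a) Alkalinity to neutralize: (216 − 155) = 61 mg/L as CaCO₃ × 825,130 L = 50,330 g as CaCO₃.
(a) Equivalents of H⁺ required: 50,330 ÷ 50 g/eq = 1007 eq = 1007 mol HCl.
(a) Mass of HCl: 1007 × 36.5 = 36,740 g.
(a) Mass of 30.3% solution: 36,740 / 0.303 = 121,300 g.
(a) Volume: 121,300 g ÷ 1.08 g/mL = 112,300 mL.

(b) Mass of solution: 37.6 L × 1000 mL/L × 1.17 g/mL = 43,990 g.
(b) Available chlorine delivered: 43,990 g × 0.12 = 5279 g as Cl₂.
(b) Concentration rise: 5279 g / 673,000 L = 7.844 mg/L = 7.84 ppm.

(a) 112 L; (b) 7.84 ppm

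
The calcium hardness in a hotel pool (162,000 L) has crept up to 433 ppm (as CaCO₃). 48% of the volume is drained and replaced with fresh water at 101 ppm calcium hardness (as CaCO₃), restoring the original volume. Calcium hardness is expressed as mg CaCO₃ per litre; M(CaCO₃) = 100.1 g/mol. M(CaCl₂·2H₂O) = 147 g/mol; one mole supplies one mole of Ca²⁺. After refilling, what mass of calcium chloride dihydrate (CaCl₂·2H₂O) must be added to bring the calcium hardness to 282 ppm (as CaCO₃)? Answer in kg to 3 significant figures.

After draining 48% and refilling: 433 × 0.52 + 101 × 0.48 = 273.64 ppm.
Deficit to target: 282 − 273.64 = 8.36 mg/L.
As CaCO₃: 8.36 mg/L × 162,000 L = 1354 g; ÷ 100.1 = 13.53 mol Ca²⁺.
Mass: 13.53 × 147 = 1989 g.

1.99 kg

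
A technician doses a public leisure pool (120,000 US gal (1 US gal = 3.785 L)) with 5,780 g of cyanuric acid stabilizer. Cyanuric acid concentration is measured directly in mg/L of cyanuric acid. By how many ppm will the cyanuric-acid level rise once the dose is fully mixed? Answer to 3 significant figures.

12.7 ppm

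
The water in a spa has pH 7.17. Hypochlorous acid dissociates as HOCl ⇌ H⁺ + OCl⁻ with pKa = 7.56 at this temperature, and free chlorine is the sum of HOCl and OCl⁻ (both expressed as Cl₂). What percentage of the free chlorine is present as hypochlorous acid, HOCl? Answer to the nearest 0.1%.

71.1%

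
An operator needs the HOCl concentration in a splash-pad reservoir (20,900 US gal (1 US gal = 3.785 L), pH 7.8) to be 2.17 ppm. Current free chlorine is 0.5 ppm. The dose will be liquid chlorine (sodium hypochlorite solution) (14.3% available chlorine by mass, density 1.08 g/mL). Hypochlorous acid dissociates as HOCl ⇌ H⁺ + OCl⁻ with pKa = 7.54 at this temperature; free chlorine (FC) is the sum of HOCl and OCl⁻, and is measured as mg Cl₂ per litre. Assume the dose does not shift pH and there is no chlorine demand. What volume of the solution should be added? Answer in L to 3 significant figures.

2.88 L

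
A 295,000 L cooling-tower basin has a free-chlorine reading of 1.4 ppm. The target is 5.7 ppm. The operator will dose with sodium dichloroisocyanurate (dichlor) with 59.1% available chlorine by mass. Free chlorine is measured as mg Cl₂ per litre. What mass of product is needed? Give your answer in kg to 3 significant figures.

Chlorine deficit: 5.7 − 1.4 = 4.3 ppm = 4.3 mg/L as Cl₂.
Cl₂ equivalent needed: 4.3 mg/L × 295,000 L = 1,268,000 mg = 1268 g.
Product at 59.1% available chlorine: 1268 / 0.591 = 2146 g.

2.15 kg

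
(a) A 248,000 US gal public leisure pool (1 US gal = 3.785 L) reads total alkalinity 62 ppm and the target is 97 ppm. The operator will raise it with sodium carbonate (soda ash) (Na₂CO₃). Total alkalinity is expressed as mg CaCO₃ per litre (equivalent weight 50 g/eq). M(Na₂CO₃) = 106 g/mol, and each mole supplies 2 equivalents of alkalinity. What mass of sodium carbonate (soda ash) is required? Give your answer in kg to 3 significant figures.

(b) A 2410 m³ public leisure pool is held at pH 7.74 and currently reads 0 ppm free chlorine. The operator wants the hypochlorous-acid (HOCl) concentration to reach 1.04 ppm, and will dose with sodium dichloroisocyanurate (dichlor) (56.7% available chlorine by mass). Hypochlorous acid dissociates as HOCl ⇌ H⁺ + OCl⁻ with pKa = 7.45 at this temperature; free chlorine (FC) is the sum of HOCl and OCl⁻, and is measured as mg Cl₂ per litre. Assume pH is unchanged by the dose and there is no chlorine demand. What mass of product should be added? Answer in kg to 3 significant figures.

(a) 34.8 kg; (b) 13.0 kg

(a) Volume: 248,000 US gal × 3.785 L/gal = 938,680 L.
(a) Alkalinity to add: (97 − 62) = 35 mg/L as CaCO₃ × 938,680 L = 32,850 g as CaCO₃.
(a) Equivalents: 32,850 g ÷ 50 g/eq = 657.1 eq.
(a) Each mole of Na₂CO₃ supplies 2 eq, so 657.1 / 2 = 328.5 mol.
(a) Mass: 328.5 mol × 106 g/mol = 34,830 g.

(b) Volume: 2410 m³ = 2,410,000 L.
(b) [OCl⁻]/[HOCl] = 10^(pH − pKa) = 10^(7.74 − 7.45) = 1.95; fraction as HOCl = 1/(1 + 1.95) = 0.339.
(b) Free chlorine required for 1.04 ppm HOCl: 1.04 / 0.339 = 3.068 ppm.
(b) FC to add: 3.068 − 0 = 3.068 mg/L as Cl₂.
(b) Cl₂ equivalent: 3.068 mg/L × 2,410,000 L = 7393 g.
(b) Product at 56.7% available Cl: 7393 / 0.567 = 13,040 g.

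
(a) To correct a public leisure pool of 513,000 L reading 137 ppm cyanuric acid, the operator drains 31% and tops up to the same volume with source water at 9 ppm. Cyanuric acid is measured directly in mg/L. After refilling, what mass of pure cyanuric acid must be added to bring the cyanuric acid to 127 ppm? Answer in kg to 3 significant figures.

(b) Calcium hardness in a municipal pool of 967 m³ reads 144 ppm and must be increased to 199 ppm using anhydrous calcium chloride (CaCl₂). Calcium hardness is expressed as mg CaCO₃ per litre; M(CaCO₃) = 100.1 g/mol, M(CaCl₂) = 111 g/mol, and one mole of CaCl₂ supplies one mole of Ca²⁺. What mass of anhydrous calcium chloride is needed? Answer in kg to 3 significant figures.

(a) After draining 31% and refilling: 137 × 0.69 + 9 × 0.31 = 97.32 ppm.
(a) Deficit to target: 127 − 97.32 = 29.68 mg/L.
(a) Mass: 29.68 mg/L × 513,000 L = 15,230 g cyanuric acid.

(b) Volume: 967 m³ = 967,000 L.
(b) Hardness to add: (199 − 144) = 55 mg/L as CaCO₃ × 967,000 L = 53,180 g as CaCO₃.
(b) Moles of Ca²⁺ (1 mol Ca²⁺ ≡ 1 mol CaCO₃): 53,180 / 100.1 g/mol = 531.3 mol.
(b) Mass of CaCl₂: 531.3 × 111 = 58,980 g.

(a) 15.2 kg; (b) 59.0 kg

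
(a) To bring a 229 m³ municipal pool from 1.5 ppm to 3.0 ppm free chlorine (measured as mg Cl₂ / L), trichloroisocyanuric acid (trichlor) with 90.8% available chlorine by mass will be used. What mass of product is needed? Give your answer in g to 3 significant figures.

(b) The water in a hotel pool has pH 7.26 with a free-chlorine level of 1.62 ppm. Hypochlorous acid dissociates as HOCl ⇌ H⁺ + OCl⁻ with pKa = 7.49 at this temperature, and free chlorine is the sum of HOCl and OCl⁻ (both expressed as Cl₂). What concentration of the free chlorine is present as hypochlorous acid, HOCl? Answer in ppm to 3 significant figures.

(a) 378 g; (b) 1.02 ppm

(a) Volume: 229 m³ = 229,000 L.
(a) Chlorine deficit: 3.0 − 1.5 = 1.5 ppm = 1.5 mg/L as Cl₂.
(a) Cl₂ equivalent needed: 1.5 mg/L × 229,000 L = 343,500 mg = 343.5 g.
(a) Product at 90.8% available chlorine: 343.5 / 0.908 = 378.3 g.

(b) [OCl⁻]/[HOCl] = 10^(pH − pKa) = 10^(7.26 − 7.49) = 10^-0.23 = 0.5888.
(b) Fraction as HOCl = 1 / (1 + 0.5888) = 0.6294.
(b) HOCl = 0.6294 × 1.62 ppm = 1.02 ppm.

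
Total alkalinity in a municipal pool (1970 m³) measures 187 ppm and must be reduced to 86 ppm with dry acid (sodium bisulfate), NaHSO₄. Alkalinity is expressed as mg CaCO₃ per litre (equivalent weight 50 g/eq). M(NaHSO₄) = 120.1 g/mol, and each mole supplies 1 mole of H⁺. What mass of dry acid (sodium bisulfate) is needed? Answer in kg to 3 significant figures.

478 kg

Volume: 1970 m³ = 1,970,000 L.
Alkalinity to neutralize: (187 − 86) = 101 mg/L as CaCO₃ × 1,970,000 L = 199,000 g as CaCO₃.
Equivalents of H⁺ required: 199,000 ÷ 50 g/eq = 3979 eq = 3979 mol NaHSO₄.
Mass of NaHSO₄: 3979 × 120.1 = 477,900 g.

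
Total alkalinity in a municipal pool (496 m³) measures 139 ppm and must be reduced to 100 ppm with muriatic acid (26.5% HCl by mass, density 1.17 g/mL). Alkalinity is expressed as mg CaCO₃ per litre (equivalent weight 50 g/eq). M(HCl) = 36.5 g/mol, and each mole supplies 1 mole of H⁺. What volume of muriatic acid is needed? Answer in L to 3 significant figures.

45.5 L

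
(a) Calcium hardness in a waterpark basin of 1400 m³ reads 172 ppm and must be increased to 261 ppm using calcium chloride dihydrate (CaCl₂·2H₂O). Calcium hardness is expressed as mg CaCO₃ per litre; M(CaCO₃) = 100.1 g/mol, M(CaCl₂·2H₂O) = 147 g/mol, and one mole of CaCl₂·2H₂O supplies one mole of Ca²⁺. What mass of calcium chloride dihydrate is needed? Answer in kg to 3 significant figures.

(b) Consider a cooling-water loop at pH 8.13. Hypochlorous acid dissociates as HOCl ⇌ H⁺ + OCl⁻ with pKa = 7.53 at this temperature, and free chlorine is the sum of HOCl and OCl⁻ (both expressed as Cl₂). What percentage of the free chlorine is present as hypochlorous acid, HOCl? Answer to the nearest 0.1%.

(a) 183 kg; (b) 20.1%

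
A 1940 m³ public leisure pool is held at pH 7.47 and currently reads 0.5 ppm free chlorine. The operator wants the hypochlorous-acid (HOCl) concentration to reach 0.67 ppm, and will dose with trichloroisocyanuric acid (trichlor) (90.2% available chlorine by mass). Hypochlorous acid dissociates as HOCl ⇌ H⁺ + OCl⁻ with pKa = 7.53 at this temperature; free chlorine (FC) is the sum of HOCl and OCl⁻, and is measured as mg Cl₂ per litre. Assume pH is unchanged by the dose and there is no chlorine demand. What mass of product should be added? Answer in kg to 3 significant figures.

Volume: 1940 m³ = 1,940,000 L.
[OCl⁻]/[HOCl] = 10^(pH − pKa) = 10^(7.47 − 7.53) = 0.871; fraction as HOCl = 1/(1 + 0.871) = 0.5345.
Free chlorine required for 0.67 ppm HOCl: 0.67 / 0.5345 = 1.254 ppm.
FC to add: 1.254 − 0.5 = 0.7535 mg/L as Cl₂.
Cl₂ equivalent: 0.7535 mg/L × 1,940,000 L = 1462 g.
Product at 90.2% available Cl: 1462 / 0.902 = 1621 g.

1.62 kg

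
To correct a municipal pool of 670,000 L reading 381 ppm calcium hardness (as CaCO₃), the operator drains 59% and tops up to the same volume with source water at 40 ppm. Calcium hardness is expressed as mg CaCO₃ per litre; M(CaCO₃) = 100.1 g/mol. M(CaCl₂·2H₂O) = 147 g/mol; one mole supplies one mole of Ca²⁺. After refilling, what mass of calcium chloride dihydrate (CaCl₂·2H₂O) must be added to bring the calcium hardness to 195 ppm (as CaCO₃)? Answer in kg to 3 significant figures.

After draining 59% and refilling: 381 × 0.41 + 40 × 0.59 = 179.81 ppm.
Deficit to target: 195 − 179.81 = 15.19 mg/L.
As CaCO₃: 15.19 mg/L × 670,000 L = 10,180 g; ÷ 100.1 = 101.7 mol Ca²⁺.
Mass: 101.7 × 147 = 14,950 g.

14.9 kg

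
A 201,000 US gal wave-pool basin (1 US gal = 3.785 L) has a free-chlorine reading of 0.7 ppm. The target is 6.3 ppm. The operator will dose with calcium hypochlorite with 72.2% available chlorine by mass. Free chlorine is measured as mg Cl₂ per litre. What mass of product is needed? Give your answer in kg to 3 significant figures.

5.90 kg

Volume: 201,000 US gal × 3.785 L/gal = 760,785 L.
Chlorine deficit: 6.3 − 0.7 = 5.6 ppm = 5.6 mg/L as Cl₂.
Cl₂ equivalent needed: 5.6 mg/L × 760,785 L = 4,260,000 mg = 4260 g.
Product at 72.2% available chlorine: 4260 / 0.722 = 5901 g.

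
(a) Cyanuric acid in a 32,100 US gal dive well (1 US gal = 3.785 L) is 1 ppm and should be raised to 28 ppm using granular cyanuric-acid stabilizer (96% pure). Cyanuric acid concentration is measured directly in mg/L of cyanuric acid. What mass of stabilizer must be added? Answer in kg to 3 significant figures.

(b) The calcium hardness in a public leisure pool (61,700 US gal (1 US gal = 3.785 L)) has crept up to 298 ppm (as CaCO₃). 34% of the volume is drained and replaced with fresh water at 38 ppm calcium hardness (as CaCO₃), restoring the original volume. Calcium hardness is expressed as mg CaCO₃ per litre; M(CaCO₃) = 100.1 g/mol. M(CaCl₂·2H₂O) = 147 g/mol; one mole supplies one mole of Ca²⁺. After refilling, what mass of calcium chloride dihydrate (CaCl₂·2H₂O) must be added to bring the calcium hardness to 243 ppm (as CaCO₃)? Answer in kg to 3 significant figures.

(a) Volume: 32,100 US gal × 3.785 L/gal = 121,498 L.
(a) CYA to add: (28 − 1) = 27 mg/L × 121,498 L = 3280 g cyanuric acid.
(a) At 96% purity: 3280 / 0.96 = 3417 g product.

(b) Volume: 61,700 US gal × 3.785 L/gal = 233,534 L.
(b) After draining 34% and refilling: 298 × 0.66 + 38 × 0.34 = 209.6 ppm.
(b) Deficit to target: 243 − 209.6 = 33.4 mg/L.
(b) As CaCO₃: 33.4 mg/L × 233,534 L = 7800 g; ÷ 100.1 = 77.92 mol Ca²⁺.
(b) Mass: 77.92 × 147 = 11,450 g.

(a) 3.42 kg; (b) 11.5 kg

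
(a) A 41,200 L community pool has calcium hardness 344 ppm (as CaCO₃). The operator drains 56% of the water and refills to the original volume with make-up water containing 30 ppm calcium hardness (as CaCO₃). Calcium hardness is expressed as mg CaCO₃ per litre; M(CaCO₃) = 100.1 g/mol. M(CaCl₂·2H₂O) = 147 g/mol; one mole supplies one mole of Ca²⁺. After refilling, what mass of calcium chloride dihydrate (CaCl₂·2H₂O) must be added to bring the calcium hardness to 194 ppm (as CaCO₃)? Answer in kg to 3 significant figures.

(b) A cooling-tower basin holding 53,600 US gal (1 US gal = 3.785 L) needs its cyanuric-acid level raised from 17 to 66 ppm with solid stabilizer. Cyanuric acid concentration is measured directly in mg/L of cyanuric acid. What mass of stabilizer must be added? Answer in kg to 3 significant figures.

(a) 1.56 kg; (b) 9.94 kg

(a) After draining 56% and refilling: 344 × 0.44 + 30 × 0.56 = 168.16 ppm.
(a) Deficit to target: 194 − 168.16 = 25.84 mg/L.
(a) As CaCO₃: 25.84 mg/L × 41,200 L = 1065 g; ÷ 100.1 = 10.64 mol Ca²⁺.
(a) Mass: 10.64 × 147 = 1563 g.

(b) Volume: 53,600 US gal × 3.785 L/gal = 202,876 L.
(b) CYA to add: (66 − 17) = 49 mg/L × 202,876 L = 9941 g cyanuric acid.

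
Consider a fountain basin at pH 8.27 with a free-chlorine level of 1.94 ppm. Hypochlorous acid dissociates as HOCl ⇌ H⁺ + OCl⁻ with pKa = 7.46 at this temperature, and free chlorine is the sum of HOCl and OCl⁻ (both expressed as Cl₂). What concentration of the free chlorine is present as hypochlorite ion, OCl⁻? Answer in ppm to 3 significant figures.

1.68 ppm

[OCl⁻]/[HOCl] = 10^(pH − pKa) = 10^(8.27 − 7.46) = 10^0.81 = 6.457.
Fraction as HOCl = 1 / (1 + 6.457) = 0.1341.
OCl⁻ = (1 − 0.1341) × 1.94 ppm = 1.68 ppm.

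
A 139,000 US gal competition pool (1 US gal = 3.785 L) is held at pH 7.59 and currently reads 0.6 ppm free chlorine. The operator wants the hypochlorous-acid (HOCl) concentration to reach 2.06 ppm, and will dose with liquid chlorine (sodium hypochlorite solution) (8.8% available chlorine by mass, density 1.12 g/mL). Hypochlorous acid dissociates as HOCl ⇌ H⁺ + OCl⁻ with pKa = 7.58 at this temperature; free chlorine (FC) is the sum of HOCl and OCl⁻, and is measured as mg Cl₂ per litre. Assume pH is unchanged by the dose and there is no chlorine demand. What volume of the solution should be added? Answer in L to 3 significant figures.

Volume: 139,000 US gal × 3.785 L/gal = 526,115 L.
[OCl⁻]/[HOCl] = 10^(pH − pKa) = 10^(7.59 − 7.58) = 1.023; fraction as HOCl = 1/(1 + 1.023) = 0.4942.
Free chlorine required for 2.06 ppm HOCl: 2.06 / 0.4942 = 4.168 ppm.
FC to add: 4.168 − 0.6 = 3.568 mg/L as Cl₂.
Cl₂ equivalent: 3.568 mg/L × 526,115 L = 1877 g.
Product at 8.8% available Cl: 1877 / 0.088 = 21,330 g.
Volume: 21,330 g ÷ 1.12 g/mL = 19,050 mL.

19.0 L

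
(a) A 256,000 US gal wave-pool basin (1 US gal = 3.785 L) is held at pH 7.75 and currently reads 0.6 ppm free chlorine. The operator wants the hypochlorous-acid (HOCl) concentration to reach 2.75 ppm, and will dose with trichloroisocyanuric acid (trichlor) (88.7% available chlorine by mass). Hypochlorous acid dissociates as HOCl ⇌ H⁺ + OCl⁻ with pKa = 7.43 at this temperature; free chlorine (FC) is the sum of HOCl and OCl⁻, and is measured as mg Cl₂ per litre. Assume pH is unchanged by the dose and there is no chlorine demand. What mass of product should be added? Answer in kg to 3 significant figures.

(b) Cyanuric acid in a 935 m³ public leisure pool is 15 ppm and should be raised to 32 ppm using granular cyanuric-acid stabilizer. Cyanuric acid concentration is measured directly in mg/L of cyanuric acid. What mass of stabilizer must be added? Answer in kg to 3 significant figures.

(a) Volume: 256,000 US gal × 3.785 L/gal = 968,960 L.
(a) [OCl⁻]/[HOCl] = 10^(pH − pKa) = 10^(7.75 − 7.43) = 2.089; fraction as HOCl = 1/(1 + 2.089) = 0.3237.
(a) Free chlorine required for 2.75 ppm HOCl: 2.75 / 0.3237 = 8.496 ppm.
(a) FC to add: 8.496 − 0.6 = 7.896 mg/L as Cl₂.
(a) Cl₂ equivalent: 7.896 mg/L × 968,960 L = 7650 g.
(a) Product at 88.7% available Cl: 7650 / 0.887 = 8625 g.

(b) Volume: 935 m³ = 935,000 L.
(b) CYA to add: (32 − 15) = 17 mg/L × 935,000 L = 15,900 g cyanuric acid.

(a) 8.63 kg; (b) 15.9 kg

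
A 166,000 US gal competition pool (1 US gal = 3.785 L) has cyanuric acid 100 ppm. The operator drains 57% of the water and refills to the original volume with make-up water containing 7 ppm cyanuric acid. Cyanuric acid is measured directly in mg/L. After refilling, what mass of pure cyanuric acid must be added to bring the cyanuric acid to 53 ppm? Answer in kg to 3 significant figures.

Volume: 166,000 US gal × 3.785 L/gal = 628,310 L.
After draining 57% and refilling: 100 × 0.43 + 7 × 0.57 = 46.99 ppm.
Deficit to target: 53 − 46.99 = 6.01 mg/L.
Mass: 6.01 mg/L × 628,310 L = 3776 g cyanuric acid.

3.78 kg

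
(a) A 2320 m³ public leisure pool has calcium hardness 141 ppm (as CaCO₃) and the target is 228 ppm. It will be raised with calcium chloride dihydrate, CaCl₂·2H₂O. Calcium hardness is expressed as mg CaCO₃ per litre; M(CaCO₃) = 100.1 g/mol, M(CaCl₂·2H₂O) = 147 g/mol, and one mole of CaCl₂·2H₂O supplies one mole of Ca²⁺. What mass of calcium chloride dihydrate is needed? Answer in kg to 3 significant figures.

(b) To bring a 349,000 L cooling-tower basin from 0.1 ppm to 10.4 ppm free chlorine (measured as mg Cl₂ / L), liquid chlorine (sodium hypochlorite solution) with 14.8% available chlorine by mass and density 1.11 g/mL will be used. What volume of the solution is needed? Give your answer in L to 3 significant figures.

(a) 296 kg; (b) 21.9 L

(a) Volume: 2320 m³ = 2,320,000 L.
(a) Hardness to add: (228 − 141) = 87 mg/L as CaCO₃ × 2,320,000 L = 201,800 g as CaCO₃.
(a) Moles of Ca²⁺ (1 mol Ca²⁺ ≡ 1 mol CaCO₃): 201,800 / 100.1 g/mol = 2016 mol.
(a) Mass of CaCl₂·2H₂O: 2016 × 147 = 296,400 g.

(b) Chlorine deficit: 10.4 − 0.1 = 10.3 ppm = 10.3 mg/L as Cl₂.
(b) Cl₂ equivalent needed: 10.3 mg/L × 349,000 L = 3,595,000 mg = 3595 g.
(b) Product at 14.8% available chlorine: 3595 / 0.148 = 24,290 g.
(b) Volume at density 1.11 g/mL: 24,290 g ÷ 1.11 g/mL = 21,880 mL.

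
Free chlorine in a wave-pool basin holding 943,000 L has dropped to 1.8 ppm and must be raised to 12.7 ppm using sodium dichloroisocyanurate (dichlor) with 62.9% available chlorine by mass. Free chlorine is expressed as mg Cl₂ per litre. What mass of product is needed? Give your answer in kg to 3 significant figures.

16.3 kg

Chlorine deficit: 12.7 − 1.8 = 10.9 ppm = 10.9 mg/L as Cl₂.
Cl₂ equivalent needed: 10.9 mg/L × 943,000 L = 10,280,000 mg = 10,280 g.
Product at 62.9% available chlorine: 10,280 / 0.629 = 16,340 g.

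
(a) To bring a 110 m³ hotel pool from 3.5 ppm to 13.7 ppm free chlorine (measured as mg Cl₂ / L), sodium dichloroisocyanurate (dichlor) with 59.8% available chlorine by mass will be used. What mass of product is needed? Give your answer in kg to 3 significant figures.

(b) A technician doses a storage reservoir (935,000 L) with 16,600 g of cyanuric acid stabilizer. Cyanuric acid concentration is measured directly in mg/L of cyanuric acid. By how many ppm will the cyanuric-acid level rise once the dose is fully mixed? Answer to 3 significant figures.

(a) 1.88 kg; (b) 17.8 ppm

(a) Volume: 110 m³ = 110,000 L.
(a) Chlorine deficit: 13.7 − 3.5 = 10.2 ppm = 10.2 mg/L as Cl₂.
(a) Cl₂ equivalent needed: 10.2 mg/L × 110,000 L = 1,122,000 mg = 1122 g.
(a) Product at 59.8% available chlorine: 1122 / 0.598 = 1876 g.

(b) Rise: 16,600 g / 935,000 L × 1000 = 17.75 mg/L.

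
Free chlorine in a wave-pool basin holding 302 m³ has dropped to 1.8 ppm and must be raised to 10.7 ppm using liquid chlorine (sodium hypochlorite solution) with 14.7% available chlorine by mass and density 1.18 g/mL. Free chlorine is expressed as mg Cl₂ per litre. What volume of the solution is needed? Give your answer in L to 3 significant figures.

15.5 L

Volume: 302 m³ = 302,000 L.
Chlorine deficit: 10.7 − 1.8 = 8.9 ppm = 8.9 mg/L as Cl₂.
Cl₂ equivalent needed: 8.9 mg/L × 302,000 L = 2,688,000 mg = 2688 g.
Product at 14.7% available chlorine: 2688 / 0.147 = 18,280 g.
Volume at density 1.18 g/mL: 18,280 g ÷ 1.18 g/mL = 15,500 mL.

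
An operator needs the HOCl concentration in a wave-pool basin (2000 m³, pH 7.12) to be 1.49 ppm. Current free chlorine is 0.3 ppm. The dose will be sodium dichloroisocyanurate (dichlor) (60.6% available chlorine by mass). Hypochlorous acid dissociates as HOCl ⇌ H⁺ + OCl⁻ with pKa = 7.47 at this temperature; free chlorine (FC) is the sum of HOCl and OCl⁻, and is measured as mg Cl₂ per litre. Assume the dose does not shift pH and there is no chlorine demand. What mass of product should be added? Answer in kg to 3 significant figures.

Volume: 2000 m³ = 2,000,000 L.
[OCl⁻]/[HOCl] = 10^(pH − pKa) = 10^(7.12 − 7.47) = 0.4467; fraction as HOCl = 1/(1 + 0.4467) = 0.6912.
Free chlorine required for 1.49 ppm HOCl: 1.49 / 0.6912 = 2.156 ppm.
FC to add: 2.156 − 0.3 = 1.856 mg/L as Cl₂.
Cl₂ equivalent: 1.856 mg/L × 2,000,000 L = 3711 g.
Product at 60.6% available Cl: 3711 / 0.606 = 6124 g.

6.12 kg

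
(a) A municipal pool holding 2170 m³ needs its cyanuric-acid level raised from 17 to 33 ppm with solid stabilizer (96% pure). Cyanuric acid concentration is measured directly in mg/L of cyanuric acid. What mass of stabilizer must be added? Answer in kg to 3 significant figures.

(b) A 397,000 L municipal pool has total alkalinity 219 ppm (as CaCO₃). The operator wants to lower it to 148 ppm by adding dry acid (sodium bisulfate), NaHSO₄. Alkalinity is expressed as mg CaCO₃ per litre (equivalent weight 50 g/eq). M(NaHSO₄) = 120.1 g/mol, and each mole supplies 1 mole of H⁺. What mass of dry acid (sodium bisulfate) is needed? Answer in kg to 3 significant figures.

(a) 36.2 kg; (b) 67.7 kg

(a) Volume: 2170 m³ = 2,170,000 L.
(a) CYA to add: (33 − 17) = 16 mg/L × 2,170,000 L = 34,720 g cyanuric acid.
(a) At 96% purity: 34,720 / 0.96 = 36,170 g product.

(b) Alkalinity to neutralize: (219 − 148) = 71 mg/L as CaCO₃ × 397,000 L = 28,190 g as CaCO₃.
(b) Equivalents of H⁺ required: 28,190 ÷ 50 g/eq = 563.7 eq = 563.7 mol NaHSO₄.
(b) Mass of NaHSO₄: 563.7 × 120.1 = 67,710 g.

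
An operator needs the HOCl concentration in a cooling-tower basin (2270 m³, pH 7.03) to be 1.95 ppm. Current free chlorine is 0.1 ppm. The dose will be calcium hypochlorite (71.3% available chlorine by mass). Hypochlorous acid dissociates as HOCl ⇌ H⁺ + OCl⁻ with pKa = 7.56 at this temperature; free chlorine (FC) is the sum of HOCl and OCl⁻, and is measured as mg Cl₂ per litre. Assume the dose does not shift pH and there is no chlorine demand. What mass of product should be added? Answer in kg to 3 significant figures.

Volume: 2270 m³ = 2,270,000 L.
[OCl⁻]/[HOCl] = 10^(pH − pKa) = 10^(7.03 − 7.56) = 0.2951; fraction as HOCl = 1/(1 + 0.2951) = 0.7721.
Free chlorine required for 1.95 ppm HOCl: 1.95 / 0.7721 = 2.525 ppm.
FC to add: 2.525 − 0.1 = 2.425 mg/L as Cl₂.
Cl₂ equivalent: 2.425 mg/L × 2,270,000 L = 5506 g.
Product at 71.3% available Cl: 5506 / 0.713 = 7722 g.

7.72 kg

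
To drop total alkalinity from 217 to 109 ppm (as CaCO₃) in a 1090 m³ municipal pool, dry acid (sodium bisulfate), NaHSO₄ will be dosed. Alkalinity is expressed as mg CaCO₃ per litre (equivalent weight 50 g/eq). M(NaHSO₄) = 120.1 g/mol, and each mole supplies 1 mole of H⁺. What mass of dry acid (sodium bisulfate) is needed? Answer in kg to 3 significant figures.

Volume: 1090 m³ = 1,090,000 L.
Alkalinity to neutralize: (217 − 109) = 108 mg/L as CaCO₃ × 1,090,000 L = 117,700 g as CaCO₃.
Equivalents of H⁺ required: 117,700 ÷ 50 g/eq = 2354 eq = 2354 mol NaHSO₄.
Mass of NaHSO₄: 2354 × 120.1 = 282,800 g.

283 kg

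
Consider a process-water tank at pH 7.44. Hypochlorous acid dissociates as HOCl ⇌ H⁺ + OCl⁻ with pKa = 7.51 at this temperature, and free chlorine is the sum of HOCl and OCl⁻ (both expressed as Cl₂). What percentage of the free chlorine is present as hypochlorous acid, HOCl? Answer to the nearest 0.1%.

54.0%

[OCl⁻]/[HOCl] = 10^(pH − pKa) = 10^(7.44 − 7.51) = 10^-0.07 = 0.8511.
Fraction as HOCl = 1 / (1 + 0.8511) = 0.5402.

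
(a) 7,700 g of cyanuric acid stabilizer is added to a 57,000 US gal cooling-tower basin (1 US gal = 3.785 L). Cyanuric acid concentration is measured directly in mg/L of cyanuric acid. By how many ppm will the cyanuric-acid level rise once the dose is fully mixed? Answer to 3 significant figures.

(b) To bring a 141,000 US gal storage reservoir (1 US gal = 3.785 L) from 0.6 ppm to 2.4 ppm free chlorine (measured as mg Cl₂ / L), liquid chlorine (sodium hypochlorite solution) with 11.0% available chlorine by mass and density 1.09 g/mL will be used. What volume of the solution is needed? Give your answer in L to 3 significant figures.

(a) Volume: 57,000 US gal × 3.785 L/gal = 215,745 L.
(a) Rise: 7,700 g / 215,745 L × 1000 = 35.69 mg/L.

(b) Volume: 141,000 US gal × 3.785 L/gal = 533,685 L.
(b) Chlorine deficit: 2.4 − 0.6 = 1.8 ppm = 1.8 mg/L as Cl₂.
(b) Cl₂ equivalent needed: 1.8 mg/L × 533,685 L = 960,600 mg = 960.6 g.
(b) Product at 11.0% available chlorine: 960.6 / 0.11 = 8733 g.
(b) Volume at density 1.09 g/mL: 8733 g ÷ 1.09 g/mL = 8012 mL.

(a) 35.7 ppm; (b) 8.01 L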